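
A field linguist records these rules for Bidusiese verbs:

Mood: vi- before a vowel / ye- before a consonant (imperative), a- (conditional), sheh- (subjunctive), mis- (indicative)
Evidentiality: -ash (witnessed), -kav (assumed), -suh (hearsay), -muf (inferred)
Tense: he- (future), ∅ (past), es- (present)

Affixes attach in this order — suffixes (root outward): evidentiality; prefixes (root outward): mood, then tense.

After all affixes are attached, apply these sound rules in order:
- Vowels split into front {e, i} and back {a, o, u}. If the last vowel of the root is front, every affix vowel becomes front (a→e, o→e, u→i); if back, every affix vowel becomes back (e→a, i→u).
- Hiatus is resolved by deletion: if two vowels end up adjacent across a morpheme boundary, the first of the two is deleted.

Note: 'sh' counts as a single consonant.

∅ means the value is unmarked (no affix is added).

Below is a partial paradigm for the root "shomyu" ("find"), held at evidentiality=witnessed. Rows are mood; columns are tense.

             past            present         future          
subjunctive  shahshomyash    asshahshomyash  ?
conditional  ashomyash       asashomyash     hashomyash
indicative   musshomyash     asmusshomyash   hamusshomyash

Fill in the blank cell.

Attach mood subjunctive sheh- → shehshomyu.
Attach tense future he- → heshehshomyu.
Attach evidentiality witnessed -ash → heshehshomyuash.
Apply vowel harmony: heshehshomyuash → hashahshomyuash.
Apply vowel deletion: hashahshomyuash → hashahshomyash.

hashahshomyash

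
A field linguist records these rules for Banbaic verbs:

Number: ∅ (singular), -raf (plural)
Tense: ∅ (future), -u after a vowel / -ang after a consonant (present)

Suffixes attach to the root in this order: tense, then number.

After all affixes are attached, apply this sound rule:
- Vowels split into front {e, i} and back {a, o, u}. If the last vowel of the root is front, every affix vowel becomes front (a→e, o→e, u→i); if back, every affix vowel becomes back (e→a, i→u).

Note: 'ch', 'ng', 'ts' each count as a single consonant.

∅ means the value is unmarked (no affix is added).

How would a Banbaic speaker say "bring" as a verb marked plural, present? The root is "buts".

butsangraf

Attach tense present -ang (after consonant 'ts') → butsang.
Attach number plural -raf → butsangraf.
Vowel harmony: no change.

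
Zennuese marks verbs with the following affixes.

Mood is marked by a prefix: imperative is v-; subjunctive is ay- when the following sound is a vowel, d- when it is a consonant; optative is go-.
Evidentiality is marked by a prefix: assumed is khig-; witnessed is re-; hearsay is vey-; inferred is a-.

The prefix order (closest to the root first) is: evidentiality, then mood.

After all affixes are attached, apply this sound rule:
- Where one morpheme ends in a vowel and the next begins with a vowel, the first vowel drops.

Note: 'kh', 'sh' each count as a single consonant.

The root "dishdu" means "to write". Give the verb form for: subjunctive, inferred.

ayadishdu

Attach evidentiality inferred a- → adishdu.
Attach mood subjunctive ay- (before vowel 'a') → ayadishdu.
Vowel deletion: no change.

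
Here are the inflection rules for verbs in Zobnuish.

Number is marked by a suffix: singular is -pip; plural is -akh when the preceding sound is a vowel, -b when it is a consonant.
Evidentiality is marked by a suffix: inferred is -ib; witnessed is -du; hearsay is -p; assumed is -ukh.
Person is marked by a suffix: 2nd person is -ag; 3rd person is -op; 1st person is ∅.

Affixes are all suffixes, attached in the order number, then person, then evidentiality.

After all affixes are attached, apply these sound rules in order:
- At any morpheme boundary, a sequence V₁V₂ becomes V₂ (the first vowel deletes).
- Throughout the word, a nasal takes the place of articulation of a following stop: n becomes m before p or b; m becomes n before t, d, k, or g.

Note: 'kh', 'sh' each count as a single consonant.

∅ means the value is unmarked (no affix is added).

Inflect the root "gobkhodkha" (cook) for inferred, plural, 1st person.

gobkhodkhakhib

Attach number plural -akh (after vowel 'a') → gobkhodkhaakh.
person = 1st person: zero marking, form stays gobkhodkhaakh.
Attach evidentiality inferred -ib → gobkhodkhaakhib.
Apply vowel deletion: gobkhodkhaakhib → gobkhodkhakhib.
Nasal assimilation: no change.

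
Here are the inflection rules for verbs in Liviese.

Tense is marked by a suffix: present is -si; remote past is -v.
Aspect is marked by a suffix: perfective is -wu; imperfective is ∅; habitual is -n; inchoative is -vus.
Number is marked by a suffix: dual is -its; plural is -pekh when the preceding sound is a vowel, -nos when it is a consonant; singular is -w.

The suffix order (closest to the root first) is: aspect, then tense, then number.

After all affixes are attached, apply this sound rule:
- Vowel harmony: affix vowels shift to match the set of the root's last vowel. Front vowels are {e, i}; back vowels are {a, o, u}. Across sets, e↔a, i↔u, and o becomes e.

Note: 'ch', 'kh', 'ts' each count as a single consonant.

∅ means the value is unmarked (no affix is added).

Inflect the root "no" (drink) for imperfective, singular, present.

aspect = imperfective: zero marking, form stays no.
Attach tense present -si → nosi.
Attach number singular -w → nosiw.
Apply vowel harmony: nosiw → nosuw.

nosuw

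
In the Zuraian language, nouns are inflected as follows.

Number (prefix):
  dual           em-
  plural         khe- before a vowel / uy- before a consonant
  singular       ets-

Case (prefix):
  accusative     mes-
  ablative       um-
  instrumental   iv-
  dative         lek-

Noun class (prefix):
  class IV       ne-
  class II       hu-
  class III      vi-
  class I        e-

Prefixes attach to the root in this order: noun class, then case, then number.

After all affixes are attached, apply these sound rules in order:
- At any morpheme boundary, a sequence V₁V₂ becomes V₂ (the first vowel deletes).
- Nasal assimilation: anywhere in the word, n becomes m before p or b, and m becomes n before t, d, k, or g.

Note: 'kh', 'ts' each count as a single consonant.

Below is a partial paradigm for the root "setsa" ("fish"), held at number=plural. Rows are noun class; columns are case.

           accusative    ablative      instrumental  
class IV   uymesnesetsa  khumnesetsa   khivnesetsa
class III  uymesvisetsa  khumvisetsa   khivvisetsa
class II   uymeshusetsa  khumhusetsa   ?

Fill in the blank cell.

khivhusetsa

Attach noun class class II hu- → husetsa.
Attach case instrumental iv- → ivhusetsa.
Attach number plural khe- (before vowel 'i') → kheivhusetsa.
Apply vowel deletion: kheivhusetsa → khivhusetsa.
Nasal assimilation: no change.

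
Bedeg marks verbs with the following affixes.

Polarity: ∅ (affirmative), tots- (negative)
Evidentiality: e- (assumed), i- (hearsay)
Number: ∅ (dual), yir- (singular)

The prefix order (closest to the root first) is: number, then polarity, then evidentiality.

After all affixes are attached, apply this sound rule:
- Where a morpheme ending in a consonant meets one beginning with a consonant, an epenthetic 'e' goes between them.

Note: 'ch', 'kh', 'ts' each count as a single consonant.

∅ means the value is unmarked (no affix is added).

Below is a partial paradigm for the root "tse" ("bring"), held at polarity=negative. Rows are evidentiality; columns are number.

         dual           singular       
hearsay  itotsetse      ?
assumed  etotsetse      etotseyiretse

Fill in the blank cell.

Attach number singular yir- → yirtse.
Attach polarity negative tots- → totsyirtse.
Attach evidentiality hearsay i- → itotsyirtse.
Apply epenthesis: itotsyirtse → itotseyiretse.

itotseyiretse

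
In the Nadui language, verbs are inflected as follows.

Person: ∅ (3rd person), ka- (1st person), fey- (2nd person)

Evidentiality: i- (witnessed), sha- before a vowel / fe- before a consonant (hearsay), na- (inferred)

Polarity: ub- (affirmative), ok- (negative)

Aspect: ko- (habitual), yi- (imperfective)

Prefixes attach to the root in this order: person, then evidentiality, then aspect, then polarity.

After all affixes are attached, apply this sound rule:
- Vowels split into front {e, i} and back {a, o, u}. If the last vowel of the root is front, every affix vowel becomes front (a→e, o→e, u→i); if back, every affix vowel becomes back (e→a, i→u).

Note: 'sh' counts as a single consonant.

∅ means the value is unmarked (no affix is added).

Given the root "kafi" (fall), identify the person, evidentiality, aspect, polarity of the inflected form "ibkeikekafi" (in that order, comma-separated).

Segment: ub-ko-i-ka-kafi.
person: ka- → 1st person.
evidentiality: i- → witnessed.
aspect: ko- → habitual.
polarity: ub- → affirmative.

1st person, witnessed, habitual, affirmative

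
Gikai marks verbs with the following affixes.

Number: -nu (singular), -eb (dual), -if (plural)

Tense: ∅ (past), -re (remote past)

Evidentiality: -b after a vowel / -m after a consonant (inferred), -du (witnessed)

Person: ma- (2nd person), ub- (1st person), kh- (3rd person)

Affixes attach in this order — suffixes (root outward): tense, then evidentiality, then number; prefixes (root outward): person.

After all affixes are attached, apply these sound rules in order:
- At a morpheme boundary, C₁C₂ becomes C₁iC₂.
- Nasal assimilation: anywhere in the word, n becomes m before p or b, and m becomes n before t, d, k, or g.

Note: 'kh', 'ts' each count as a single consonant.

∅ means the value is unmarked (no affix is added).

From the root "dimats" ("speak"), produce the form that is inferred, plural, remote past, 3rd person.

khidimatsirebif

Attach tense remote past -re → dimatsre.
Attach evidentiality inferred -b (after vowel 'e') → dimatsreb.
Attach person 3rd person kh- → khdimatsreb.
Attach number plural -if → khdimatsrebif.
Apply epenthesis: khdimatsrebif → khidimatsirebif.
Nasal assimilation: no change.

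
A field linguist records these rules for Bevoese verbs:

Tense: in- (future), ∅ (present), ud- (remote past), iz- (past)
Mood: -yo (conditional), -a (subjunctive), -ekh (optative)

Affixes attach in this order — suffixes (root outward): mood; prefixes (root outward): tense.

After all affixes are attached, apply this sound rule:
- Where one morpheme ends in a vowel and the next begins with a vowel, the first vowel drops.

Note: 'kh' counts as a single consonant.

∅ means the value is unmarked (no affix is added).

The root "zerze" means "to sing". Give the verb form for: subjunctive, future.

Attach tense future in- → inzerze.
Attach mood subjunctive -a → inzerzea.
Apply vowel deletion: inzerzea → inzerza.

inzerza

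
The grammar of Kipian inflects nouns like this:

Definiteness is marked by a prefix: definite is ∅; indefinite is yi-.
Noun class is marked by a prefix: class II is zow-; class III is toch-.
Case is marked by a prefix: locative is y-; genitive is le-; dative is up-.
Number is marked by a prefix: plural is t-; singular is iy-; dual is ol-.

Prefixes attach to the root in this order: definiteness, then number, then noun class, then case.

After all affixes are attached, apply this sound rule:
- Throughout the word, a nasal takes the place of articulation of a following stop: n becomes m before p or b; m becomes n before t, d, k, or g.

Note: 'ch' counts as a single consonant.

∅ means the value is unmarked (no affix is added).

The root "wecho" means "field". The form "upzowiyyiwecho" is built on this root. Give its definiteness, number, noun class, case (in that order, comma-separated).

Segment: up-zow-iy-yi-wecho.
definiteness: yi- → indefinite.
number: iy- → singular.
noun class: zow- → class II.
case: up- → dative.

indefinite, singular, class II, dative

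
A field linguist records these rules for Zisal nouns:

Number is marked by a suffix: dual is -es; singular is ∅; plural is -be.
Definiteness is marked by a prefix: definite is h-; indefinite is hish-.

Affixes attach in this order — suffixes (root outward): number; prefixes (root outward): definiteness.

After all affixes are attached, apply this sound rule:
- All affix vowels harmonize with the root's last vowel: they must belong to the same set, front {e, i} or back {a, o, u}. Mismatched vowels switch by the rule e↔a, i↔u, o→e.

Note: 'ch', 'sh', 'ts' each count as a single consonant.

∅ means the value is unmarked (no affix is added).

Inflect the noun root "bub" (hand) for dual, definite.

hbubas

Attach number dual -es → bubes.
Attach definiteness definite h- → hbubes.
Apply vowel harmony: hbubes → hbubas.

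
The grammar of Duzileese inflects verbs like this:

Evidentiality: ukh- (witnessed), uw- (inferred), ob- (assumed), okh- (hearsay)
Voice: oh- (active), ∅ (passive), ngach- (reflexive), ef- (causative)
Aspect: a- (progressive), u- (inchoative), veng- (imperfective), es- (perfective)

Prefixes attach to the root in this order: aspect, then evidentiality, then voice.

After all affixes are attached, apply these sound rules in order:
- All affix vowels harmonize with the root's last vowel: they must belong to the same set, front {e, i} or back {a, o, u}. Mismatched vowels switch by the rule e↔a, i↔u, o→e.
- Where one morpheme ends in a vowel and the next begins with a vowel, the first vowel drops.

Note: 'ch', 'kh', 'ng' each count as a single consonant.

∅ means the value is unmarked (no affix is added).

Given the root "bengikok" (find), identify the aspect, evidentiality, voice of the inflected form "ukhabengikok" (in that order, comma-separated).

Segment: ukh-a-bengikok.
aspect: a- → progressive.
evidentiality: ukh- → witnessed.
voice: ∅ → passive.

progressive, witnessed, passive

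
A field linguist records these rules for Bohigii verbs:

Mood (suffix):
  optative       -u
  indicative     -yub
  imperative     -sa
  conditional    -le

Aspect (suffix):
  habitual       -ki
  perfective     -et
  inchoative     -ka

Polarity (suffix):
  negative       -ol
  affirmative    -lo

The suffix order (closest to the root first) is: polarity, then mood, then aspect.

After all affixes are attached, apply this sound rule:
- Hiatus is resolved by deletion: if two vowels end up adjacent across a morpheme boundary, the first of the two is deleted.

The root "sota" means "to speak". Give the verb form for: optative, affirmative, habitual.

Attach polarity affirmative -lo → sotalo.
Attach mood optative -u → sotalou.
Attach aspect habitual -ki → sotalouki.
Apply vowel deletion: sotalouki → sotaluki.

sotaluki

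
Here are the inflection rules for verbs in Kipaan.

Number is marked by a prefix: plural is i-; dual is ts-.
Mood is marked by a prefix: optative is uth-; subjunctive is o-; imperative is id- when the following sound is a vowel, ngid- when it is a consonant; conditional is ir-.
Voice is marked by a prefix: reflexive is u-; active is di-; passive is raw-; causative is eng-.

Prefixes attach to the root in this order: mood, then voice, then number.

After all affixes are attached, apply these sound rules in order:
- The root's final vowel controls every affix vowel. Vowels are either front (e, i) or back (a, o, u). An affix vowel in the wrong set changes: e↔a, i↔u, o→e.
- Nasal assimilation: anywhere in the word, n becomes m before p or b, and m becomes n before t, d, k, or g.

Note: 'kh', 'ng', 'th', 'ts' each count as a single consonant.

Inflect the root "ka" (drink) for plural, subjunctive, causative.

Attach mood subjunctive o- → oka.
Attach voice causative eng- → engoka.
Attach number plural i- → iengoka.
Apply vowel harmony: iengoka → uangoka.
Nasal assimilation: no change.

uangoka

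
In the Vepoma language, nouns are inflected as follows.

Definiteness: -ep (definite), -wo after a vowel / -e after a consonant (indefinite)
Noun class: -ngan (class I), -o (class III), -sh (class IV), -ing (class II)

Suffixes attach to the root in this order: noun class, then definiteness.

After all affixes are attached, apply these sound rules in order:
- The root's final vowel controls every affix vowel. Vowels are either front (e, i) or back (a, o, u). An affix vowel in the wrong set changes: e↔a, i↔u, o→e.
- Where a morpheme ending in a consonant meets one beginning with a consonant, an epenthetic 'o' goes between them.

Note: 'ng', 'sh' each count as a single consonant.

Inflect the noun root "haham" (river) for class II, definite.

Attach noun class class II -ing → hahaming.
Attach definiteness definite -ep → hahamingep.
Apply vowel harmony: hahamingep → hahamungap.
Epenthesis: no change.

hahamungap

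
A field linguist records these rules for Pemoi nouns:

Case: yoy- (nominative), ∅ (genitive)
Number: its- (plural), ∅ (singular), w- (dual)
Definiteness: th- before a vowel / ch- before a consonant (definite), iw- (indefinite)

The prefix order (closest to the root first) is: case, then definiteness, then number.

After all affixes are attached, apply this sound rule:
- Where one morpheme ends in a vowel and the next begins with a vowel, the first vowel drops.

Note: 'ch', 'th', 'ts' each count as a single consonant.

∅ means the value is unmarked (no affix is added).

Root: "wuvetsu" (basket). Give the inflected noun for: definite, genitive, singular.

case = genitive: zero marking, form stays wuvetsu.
Attach definiteness definite ch- (before consonant 'w') → chwuvetsu.
number = singular: zero marking, form stays chwuvetsu.
Vowel deletion: no change.

chwuvetsu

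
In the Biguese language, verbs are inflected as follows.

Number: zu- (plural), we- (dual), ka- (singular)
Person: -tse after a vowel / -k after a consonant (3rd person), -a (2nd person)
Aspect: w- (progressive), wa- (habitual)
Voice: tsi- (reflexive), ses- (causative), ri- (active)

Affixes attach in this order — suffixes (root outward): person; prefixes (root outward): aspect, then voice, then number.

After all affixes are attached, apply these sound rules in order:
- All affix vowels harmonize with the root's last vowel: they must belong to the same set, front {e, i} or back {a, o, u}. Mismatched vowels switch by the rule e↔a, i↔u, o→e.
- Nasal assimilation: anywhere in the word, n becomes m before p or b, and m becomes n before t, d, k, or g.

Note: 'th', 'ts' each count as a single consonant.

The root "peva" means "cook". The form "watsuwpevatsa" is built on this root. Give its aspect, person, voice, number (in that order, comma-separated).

progressive, 3rd person, reflexive, dual

Segment: we-tsi-w-peva-tse.
aspect: w- → progressive.
person: -tse/k → 3rd person.
voice: tsi- → reflexive.
number: we- → dual.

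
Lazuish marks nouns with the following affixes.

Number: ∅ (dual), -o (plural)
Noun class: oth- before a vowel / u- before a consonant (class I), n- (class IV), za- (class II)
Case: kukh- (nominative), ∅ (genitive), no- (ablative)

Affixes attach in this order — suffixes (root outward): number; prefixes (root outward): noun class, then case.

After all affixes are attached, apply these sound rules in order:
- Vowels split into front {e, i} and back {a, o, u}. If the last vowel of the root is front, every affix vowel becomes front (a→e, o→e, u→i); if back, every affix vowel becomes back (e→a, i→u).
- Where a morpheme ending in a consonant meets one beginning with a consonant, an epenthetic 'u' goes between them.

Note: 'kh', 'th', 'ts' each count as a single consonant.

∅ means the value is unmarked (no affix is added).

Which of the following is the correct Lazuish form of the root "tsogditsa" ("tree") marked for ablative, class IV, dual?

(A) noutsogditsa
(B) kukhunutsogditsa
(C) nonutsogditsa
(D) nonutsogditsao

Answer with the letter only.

number = dual: zero marking, form stays tsogditsa.
Attach noun class class IV n- → ntsogditsa.
Attach case ablative no- → nontsogditsa.
Vowel harmony: no change.
Apply epenthesis: nontsogditsa → nonutsogditsa.
So the correct form is nonutsogditsa, option (C).
(D) nonutsogditsao is wrong: it uses plural instead of dual for number.
(A) noutsogditsa is wrong: it uses class I instead of class IV for noun class.
(B) kukhunutsogditsa is wrong: it uses nominative instead of ablative for case.

C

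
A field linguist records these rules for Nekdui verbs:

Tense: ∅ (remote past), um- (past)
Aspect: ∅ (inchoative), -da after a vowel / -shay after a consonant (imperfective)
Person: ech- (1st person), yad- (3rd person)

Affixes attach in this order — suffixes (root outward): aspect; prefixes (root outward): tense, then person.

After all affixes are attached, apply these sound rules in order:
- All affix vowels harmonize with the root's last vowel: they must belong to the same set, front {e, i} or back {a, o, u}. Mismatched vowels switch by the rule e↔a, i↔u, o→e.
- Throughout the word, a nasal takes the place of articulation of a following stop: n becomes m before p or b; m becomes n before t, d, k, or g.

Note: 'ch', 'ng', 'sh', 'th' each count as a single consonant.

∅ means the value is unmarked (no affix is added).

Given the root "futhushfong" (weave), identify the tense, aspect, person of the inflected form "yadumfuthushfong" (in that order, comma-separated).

Segment: yad-um-futhushfong.
tense: um- → past.
aspect: ∅ → inchoative.
person: yad- → 3rd person.

past, inchoative, 3rd person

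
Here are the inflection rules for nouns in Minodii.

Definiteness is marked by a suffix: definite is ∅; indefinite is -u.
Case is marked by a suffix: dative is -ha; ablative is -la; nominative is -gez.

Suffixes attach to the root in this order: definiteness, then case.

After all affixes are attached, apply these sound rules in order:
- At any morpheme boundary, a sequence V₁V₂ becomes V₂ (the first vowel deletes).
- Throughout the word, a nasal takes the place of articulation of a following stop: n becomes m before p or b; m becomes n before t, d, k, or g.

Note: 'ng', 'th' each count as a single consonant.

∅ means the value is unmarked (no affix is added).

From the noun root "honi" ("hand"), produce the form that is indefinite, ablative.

Attach definiteness indefinite -u → honiu.
Attach case ablative -la → honiula.
Apply vowel deletion: honiula → honula.
Nasal assimilation: no change.

honula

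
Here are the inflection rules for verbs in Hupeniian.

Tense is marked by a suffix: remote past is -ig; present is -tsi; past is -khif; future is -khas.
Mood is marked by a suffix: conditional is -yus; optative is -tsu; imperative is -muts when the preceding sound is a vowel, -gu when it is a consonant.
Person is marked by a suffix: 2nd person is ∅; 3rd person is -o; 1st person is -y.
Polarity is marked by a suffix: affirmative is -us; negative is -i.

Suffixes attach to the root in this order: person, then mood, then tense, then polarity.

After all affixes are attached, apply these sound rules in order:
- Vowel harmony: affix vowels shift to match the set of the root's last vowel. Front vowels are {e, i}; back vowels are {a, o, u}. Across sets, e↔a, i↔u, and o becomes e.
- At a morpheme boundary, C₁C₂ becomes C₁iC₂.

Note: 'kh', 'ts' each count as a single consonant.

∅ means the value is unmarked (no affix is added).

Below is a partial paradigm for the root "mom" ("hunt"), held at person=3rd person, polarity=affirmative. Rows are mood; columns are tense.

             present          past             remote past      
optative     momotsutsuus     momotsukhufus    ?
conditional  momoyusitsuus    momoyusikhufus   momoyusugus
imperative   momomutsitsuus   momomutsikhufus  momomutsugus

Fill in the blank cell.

Attach person 3rd person -o → momo.
Attach mood optative -tsu → momotsu.
Attach tense remote past -ig → momotsuig.
Attach polarity affirmative -us → momotsuigus.
Apply vowel harmony: momotsuigus → momotsuugus.
Epenthesis: no change.

momotsuugus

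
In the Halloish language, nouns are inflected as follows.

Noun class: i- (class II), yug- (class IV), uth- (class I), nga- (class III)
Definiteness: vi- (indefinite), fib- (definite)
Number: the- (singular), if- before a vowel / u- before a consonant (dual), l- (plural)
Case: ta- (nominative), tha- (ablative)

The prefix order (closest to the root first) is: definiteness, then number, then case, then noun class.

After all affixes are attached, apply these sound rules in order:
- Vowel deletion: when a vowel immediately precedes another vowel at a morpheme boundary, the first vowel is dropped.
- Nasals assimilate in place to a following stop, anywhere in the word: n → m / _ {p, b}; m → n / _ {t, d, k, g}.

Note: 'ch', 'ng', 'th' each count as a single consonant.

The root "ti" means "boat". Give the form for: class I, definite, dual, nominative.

Attach definiteness definite fib- → fibti.
Attach number dual u- (before consonant 'f') → ufibti.
Attach case nominative ta- → taufibti.
Attach noun class class I uth- → uthtaufibti.
Apply vowel deletion: uthtaufibti → uthtufibti.
Nasal assimilation: no change.

uthtufibti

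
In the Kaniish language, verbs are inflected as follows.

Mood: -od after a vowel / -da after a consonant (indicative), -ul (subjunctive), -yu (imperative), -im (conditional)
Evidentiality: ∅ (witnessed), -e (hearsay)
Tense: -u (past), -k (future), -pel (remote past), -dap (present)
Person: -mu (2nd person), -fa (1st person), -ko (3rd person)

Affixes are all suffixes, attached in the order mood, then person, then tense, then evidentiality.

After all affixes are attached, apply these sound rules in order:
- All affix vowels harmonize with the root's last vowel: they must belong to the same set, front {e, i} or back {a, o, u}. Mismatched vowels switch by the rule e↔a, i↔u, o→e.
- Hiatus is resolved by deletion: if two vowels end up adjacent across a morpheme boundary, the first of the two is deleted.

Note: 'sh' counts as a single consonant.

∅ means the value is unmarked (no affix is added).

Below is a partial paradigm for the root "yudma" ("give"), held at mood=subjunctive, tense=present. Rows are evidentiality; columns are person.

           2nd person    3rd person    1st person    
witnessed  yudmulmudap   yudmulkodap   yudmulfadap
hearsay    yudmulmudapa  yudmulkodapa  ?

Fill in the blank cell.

Attach mood subjunctive -ul → yudmaul.
Attach person 1st person -fa → yudmaulfa.
Attach tense present -dap → yudmaulfadap.
Attach evidentiality hearsay -e → yudmaulfadape.
Apply vowel harmony: yudmaulfadape → yudmaulfadapa.
Apply vowel deletion: yudmaulfadapa → yudmulfadapa.

yudmulfadapa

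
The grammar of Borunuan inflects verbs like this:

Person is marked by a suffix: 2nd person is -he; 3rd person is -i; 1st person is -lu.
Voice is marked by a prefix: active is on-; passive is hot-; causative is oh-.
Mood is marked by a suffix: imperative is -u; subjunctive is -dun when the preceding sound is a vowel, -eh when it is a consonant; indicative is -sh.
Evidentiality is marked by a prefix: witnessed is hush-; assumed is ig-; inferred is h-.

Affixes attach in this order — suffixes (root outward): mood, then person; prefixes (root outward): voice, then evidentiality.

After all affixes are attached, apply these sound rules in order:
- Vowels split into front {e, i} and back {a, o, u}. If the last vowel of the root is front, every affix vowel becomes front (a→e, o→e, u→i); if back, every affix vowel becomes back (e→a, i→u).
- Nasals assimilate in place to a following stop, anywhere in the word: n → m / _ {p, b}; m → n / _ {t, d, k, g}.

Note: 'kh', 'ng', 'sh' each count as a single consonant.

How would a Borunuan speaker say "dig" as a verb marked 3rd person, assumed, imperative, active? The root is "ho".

ugonhouu

Attach voice active on- → onho.
Attach mood imperative -u → onhou.
Attach evidentiality assumed ig- → igonhou.
Attach person 3rd person -i → igonhoui.
Apply vowel harmony: igonhoui → ugonhouu.
Nasal assimilation: no change.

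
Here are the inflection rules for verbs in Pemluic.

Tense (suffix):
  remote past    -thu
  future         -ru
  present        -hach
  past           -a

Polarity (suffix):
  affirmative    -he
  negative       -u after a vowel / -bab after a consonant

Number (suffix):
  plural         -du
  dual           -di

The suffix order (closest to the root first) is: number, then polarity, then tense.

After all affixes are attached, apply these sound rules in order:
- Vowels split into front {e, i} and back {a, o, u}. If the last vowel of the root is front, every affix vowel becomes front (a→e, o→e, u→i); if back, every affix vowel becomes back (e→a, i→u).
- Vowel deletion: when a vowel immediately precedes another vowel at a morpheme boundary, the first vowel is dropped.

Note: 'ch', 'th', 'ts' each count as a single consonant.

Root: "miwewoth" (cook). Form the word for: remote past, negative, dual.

miwewothduthu

Attach number dual -di → miwewothdi.
Attach polarity negative -u (after vowel 'i') → miwewothdiu.
Attach tense remote past -thu → miwewothdiuthu.
Apply vowel harmony: miwewothdiuthu → miwewothduuthu.
Apply vowel deletion: miwewothduuthu → miwewothduthu.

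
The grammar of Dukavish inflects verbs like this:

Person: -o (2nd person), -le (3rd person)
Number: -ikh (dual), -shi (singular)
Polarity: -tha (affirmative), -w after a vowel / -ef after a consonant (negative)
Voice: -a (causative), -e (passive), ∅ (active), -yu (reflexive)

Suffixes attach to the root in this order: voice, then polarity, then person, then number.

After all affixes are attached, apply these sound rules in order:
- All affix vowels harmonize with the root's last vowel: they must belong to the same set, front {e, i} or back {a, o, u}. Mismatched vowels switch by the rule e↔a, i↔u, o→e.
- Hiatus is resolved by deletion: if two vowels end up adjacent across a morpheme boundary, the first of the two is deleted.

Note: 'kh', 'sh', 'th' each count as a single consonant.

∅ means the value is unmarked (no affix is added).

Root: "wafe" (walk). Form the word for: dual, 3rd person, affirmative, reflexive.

wafeyithelikh

Attach voice reflexive -yu → wafeyu.
Attach polarity affirmative -tha → wafeyutha.
Attach person 3rd person -le → wafeyuthale.
Attach number dual -ikh → wafeyuthaleikh.
Apply vowel harmony: wafeyuthaleikh → wafeyitheleikh.
Apply vowel deletion: wafeyitheleikh → wafeyithelikh.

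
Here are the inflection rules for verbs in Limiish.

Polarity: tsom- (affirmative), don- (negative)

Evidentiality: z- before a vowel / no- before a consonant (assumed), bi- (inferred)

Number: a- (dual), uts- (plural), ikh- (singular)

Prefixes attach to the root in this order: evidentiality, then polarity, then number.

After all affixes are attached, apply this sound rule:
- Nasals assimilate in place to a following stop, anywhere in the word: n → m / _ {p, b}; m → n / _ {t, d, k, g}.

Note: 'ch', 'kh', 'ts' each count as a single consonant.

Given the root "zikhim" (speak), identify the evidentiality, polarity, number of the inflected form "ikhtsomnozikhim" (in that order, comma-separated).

assumed, affirmative, singular

Segment: ikh-tsom-no-zikhim.
evidentiality: z/no- → assumed.
polarity: tsom- → affirmative.
number: ikh- → singular.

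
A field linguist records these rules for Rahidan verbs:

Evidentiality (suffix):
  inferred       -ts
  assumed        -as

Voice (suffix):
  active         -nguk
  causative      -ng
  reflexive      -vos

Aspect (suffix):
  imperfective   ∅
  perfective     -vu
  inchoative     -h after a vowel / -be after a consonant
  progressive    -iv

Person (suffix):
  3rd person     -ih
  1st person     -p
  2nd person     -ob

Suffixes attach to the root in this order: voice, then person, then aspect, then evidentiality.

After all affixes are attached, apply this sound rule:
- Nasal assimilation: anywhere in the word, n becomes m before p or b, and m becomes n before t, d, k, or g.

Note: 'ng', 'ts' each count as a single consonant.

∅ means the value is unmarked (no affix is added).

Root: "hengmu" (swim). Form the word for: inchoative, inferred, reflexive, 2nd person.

Attach voice reflexive -vos → hengmuvos.
Attach person 2nd person -ob → hengmuvosob.
Attach aspect inchoative -be (after consonant 'b') → hengmuvosobbe.
Attach evidentiality inferred -ts → hengmuvosobbets.
Nasal assimilation: no change.

hengmuvosobbets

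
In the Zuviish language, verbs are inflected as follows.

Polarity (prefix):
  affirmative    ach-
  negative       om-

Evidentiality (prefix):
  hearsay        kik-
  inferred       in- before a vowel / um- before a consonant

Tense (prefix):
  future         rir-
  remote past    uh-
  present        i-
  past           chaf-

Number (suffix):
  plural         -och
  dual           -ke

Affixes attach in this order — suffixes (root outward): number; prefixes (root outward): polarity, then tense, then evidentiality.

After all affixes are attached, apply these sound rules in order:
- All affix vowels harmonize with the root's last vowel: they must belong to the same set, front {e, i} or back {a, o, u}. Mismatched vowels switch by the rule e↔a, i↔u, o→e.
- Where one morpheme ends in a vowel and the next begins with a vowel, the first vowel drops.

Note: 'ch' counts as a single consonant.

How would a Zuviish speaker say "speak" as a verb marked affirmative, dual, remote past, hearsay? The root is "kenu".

Attach polarity affirmative ach- → achkenu.
Attach tense remote past uh- → uhachkenu.
Attach number dual -ke → uhachkenuke.
Attach evidentiality hearsay kik- → kikuhachkenuke.
Apply vowel harmony: kikuhachkenuke → kukuhachkenuka.
Vowel deletion: no change.

kukuhachkenuka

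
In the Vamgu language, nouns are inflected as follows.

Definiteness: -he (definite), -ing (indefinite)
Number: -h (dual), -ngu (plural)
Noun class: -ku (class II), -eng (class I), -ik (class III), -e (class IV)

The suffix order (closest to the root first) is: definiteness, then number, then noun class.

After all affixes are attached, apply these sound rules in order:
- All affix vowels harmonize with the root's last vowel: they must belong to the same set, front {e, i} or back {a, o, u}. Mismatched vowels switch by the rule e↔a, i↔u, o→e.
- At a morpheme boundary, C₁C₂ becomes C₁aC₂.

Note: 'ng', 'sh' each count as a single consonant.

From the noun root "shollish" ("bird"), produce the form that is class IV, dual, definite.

Attach definiteness definite -he → shollishhe.
Attach number dual -h → shollishheh.
Attach noun class class IV -e → shollishhehe.
Vowel harmony: no change.
Apply epenthesis: shollishhehe → shollishahehe.

shollishahehe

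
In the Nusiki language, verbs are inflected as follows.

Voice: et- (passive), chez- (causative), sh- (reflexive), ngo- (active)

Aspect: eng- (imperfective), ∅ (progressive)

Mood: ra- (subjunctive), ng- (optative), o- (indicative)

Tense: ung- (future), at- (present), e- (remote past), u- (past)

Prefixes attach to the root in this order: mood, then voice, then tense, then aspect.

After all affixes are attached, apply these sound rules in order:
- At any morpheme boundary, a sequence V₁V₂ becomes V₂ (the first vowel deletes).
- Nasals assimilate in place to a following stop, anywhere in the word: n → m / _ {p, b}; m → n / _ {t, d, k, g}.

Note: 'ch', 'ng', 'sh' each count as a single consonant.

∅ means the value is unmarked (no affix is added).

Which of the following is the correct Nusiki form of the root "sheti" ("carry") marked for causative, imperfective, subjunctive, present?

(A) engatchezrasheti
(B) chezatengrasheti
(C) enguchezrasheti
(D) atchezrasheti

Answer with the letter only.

Attach mood subjunctive ra- → rasheti.
Attach voice causative chez- → chezrasheti.
Attach tense present at- → atchezrasheti.
Attach aspect imperfective eng- → engatchezrasheti.
Vowel deletion: no change.
Nasal assimilation: no change.
So the correct form is engatchezrasheti, option (A).
(D) atchezrasheti is wrong: it uses progressive instead of imperfective for aspect.
(B) chezatengrasheti is wrong: it has the affixes in the wrong order.
(C) enguchezrasheti is wrong: it uses past instead of present for tense.

A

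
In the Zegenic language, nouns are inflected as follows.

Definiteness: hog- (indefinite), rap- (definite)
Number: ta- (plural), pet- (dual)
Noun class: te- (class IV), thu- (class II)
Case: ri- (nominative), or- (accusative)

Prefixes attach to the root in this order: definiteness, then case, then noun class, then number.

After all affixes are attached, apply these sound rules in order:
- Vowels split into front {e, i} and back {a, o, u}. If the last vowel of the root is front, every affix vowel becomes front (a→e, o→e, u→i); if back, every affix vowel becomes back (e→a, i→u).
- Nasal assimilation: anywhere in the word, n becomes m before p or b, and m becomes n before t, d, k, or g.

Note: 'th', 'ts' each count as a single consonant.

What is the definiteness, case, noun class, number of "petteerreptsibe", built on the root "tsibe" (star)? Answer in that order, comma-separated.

definite, accusative, class IV, dual

Segment: pet-te-or-rap-tsibe.
definiteness: rap- → definite.
case: or- → accusative.
noun class: te- → class IV.
number: pet- → dual.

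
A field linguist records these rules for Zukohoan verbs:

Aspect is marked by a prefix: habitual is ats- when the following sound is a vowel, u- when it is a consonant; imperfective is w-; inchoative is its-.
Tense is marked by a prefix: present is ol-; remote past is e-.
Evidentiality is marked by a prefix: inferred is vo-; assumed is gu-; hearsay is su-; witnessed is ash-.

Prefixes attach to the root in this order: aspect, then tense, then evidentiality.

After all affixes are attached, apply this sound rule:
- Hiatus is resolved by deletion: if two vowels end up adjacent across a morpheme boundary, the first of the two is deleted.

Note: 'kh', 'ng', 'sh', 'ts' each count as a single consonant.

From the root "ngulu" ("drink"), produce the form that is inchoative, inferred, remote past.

vitsngulu

Attach aspect inchoative its- → itsngulu.
Attach tense remote past e- → eitsngulu.
Attach evidentiality inferred vo- → voeitsngulu.
Apply vowel deletion: voeitsngulu → vitsngulu.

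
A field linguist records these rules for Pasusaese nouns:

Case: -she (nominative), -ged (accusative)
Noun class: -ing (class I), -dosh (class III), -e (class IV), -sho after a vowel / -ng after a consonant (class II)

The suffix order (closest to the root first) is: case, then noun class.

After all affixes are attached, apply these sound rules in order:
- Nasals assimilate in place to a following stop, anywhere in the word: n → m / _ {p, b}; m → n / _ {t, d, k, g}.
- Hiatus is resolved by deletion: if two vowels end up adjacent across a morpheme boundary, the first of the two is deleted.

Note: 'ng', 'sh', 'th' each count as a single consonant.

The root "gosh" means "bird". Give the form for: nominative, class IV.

goshshe

Attach case nominative -she → goshshe.
Attach noun class class IV -e → goshshee.
Nasal assimilation: no change.
Apply vowel deletion: goshshee → goshshe.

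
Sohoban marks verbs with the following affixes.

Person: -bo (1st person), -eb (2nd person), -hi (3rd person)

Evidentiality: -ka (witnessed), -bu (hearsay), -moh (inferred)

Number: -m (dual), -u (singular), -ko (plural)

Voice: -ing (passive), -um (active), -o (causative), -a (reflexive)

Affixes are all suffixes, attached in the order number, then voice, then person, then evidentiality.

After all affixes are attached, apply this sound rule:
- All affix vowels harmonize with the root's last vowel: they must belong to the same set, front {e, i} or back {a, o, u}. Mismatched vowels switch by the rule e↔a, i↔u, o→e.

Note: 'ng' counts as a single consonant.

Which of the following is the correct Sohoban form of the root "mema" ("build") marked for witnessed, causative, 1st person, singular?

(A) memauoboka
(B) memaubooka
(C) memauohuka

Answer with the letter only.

A

Attach number singular -u → memau.
Attach voice causative -o → memauo.
Attach person 1st person -bo → memauobo.
Attach evidentiality witnessed -ka → memauoboka.
Vowel harmony: no change.
So the correct form is memauoboka, option (A).
(C) memauohuka is wrong: it uses 3rd person instead of 1st person for person.
(B) memaubooka is wrong: it has the affixes in the wrong order.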